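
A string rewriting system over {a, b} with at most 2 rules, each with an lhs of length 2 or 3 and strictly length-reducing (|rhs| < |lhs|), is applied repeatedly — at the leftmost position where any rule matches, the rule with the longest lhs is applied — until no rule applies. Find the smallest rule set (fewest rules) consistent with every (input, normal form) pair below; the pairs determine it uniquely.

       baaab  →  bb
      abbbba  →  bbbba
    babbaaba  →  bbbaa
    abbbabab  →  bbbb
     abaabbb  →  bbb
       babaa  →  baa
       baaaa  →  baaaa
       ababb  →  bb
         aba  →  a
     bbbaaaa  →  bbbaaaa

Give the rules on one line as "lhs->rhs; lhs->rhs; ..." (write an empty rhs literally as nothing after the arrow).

ab->b; aba->a

  | baaab => baab => bab => bb
  | abbbba => bbbba
  | babbaaba => bbbaaba => bbbaa
  | abbbabab => bbbabab => bbbab => bbbb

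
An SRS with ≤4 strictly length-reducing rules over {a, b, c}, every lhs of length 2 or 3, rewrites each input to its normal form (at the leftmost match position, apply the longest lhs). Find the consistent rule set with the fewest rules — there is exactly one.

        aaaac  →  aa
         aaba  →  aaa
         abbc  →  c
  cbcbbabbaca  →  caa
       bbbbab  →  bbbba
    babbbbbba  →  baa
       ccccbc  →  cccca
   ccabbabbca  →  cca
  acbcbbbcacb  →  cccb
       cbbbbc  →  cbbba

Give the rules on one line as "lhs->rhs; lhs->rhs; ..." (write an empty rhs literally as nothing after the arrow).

aac->; ab->a; ac->c; bc->a

  | aaaac => aa
  | aaba => aaa
  | abbc => abc => ac => c
  | cbcbbabbaca => cabbabbaca => cababbaca => caabbaca => caabaca => caaaca => caa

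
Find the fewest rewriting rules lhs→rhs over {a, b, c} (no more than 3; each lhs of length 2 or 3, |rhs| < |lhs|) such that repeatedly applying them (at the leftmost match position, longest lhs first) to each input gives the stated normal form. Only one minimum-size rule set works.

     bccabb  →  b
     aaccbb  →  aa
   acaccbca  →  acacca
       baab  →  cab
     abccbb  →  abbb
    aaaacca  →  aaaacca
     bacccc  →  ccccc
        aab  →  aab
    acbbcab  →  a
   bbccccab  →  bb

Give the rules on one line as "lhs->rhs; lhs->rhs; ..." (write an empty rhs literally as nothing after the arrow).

  | bccabb => bcabb => babb => cbb => b
  | aaccbb => aacb => aa
  | acaccbca => acacca
  | baab => cab

ba->c; bc->b; cb->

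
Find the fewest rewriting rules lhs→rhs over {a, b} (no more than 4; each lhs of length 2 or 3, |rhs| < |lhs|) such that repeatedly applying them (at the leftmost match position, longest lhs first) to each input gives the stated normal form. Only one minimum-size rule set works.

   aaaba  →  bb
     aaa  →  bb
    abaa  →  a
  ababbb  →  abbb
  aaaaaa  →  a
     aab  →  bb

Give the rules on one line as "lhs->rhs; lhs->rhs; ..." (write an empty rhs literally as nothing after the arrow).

aa->a; aaa->bb; aab->bb; ba->

  | aaaba => bbba => bb
  | aaa => bb
  | abaa => aa => a
  | ababbb => abbb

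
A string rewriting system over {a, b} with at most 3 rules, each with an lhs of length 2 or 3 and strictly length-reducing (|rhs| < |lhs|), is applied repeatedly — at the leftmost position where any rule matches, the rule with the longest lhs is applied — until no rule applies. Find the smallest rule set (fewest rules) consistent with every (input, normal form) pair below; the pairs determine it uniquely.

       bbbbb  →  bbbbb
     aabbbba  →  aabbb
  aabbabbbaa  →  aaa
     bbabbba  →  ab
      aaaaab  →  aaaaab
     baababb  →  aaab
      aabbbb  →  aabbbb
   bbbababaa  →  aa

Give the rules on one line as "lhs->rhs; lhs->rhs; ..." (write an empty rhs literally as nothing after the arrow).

  | bbbbb
  | aabbbba => aabbb
  | aabbabbbaa => aabaabbaa => aaabbaa => aaaba => aaa
  | bbabbba => baabba => abba => ab

ba->; bab->aa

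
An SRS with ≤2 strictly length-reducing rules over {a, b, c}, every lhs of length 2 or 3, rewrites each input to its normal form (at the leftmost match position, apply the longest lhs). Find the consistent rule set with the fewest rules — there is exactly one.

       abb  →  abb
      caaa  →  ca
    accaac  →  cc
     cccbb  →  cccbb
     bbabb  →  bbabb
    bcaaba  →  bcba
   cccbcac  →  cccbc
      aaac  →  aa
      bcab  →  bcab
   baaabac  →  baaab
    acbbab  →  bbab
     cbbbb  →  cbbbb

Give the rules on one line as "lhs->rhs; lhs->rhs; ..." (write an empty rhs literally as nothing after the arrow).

ac->; caa->c

  | abb
  | caaa => ca
  | accaac => caac => cc
  | cccbb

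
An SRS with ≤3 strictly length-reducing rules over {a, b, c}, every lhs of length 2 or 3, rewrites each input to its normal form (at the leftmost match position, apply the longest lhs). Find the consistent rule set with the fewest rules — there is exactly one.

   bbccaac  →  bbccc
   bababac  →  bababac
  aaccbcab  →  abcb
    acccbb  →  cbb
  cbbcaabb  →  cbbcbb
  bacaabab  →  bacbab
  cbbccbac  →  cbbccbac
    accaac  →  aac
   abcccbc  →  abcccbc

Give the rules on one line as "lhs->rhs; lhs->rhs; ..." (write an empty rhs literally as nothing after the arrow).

  | bbccaac => bbccac => bbccc
  | bababac
  | aaccbcab => abcab => abcb
  | acccbb => cbb

acc->; ca->c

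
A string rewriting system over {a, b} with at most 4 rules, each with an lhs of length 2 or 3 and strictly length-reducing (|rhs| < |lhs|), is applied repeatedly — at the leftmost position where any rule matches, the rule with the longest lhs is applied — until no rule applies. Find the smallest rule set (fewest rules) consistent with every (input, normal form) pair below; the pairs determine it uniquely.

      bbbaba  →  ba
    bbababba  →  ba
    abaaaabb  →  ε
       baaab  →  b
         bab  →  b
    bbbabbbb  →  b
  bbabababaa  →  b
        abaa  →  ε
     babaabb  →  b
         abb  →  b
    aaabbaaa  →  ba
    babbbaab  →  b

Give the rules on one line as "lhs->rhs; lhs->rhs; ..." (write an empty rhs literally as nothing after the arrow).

  | bbbaba => bbaba => baba => ba
  | bbababba => bababba => babba => bba => ba
  | abaaaabb => aaaabb => aabb => aab => aa => ε
  | baaab => bab => b

aa->; aab->aa; ab->; bb->b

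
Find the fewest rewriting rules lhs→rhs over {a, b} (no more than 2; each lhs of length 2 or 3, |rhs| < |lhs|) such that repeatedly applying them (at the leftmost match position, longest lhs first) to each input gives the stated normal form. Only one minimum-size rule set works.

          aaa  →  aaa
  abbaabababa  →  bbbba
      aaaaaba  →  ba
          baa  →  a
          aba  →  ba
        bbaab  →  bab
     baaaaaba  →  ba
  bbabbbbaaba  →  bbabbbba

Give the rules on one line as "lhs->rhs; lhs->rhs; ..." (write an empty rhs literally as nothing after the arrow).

  | aaa
  | abbaabababa => ababababa => babababa => bbababa => bbbaba => bbbba
  | aaaaaba => aaaaba => aaaba => aaba => aba => ba
  | baa => a

aba->ba; baa->a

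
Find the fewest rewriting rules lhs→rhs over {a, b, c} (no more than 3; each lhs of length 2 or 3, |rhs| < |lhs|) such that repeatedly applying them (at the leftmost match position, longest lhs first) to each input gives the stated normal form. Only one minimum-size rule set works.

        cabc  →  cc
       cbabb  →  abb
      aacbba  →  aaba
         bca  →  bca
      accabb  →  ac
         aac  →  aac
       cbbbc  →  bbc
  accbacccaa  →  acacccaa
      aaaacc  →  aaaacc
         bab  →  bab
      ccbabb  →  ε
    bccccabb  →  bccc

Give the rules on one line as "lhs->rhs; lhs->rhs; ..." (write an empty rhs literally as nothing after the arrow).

cab->c; cb->

  | cabc => cc
  | cbabb => abb
  | aacbba => aaba
  | bca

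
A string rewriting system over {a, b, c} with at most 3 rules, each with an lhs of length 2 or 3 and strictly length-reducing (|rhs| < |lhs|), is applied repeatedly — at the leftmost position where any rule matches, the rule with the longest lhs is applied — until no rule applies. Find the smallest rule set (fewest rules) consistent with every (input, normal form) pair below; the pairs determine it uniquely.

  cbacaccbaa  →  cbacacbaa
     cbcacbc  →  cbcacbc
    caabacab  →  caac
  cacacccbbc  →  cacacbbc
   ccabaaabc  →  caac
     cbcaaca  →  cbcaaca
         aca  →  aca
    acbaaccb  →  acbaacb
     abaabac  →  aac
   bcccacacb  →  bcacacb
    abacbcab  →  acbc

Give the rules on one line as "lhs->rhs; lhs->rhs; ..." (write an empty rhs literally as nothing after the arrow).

ab->; cc->c

  | cbacaccbaa => cbacacbaa
  | cbcacbc
  | caabacab => caacab => caac
  | cacacccbbc => cacaccbbc => cacacbbc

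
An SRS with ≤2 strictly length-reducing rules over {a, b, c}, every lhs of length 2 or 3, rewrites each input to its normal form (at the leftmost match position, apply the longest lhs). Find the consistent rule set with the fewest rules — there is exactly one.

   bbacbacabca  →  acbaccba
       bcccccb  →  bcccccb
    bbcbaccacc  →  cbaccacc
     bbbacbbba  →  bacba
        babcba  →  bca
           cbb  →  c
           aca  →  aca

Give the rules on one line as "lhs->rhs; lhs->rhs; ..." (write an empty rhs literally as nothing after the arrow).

abc->cb; bb->

  | bbacbacabca => acbacabca => acbaccba
  | bcccccb
  | bbcbaccacc => cbaccacc
  | bbbacbbba => bacbbba => bacba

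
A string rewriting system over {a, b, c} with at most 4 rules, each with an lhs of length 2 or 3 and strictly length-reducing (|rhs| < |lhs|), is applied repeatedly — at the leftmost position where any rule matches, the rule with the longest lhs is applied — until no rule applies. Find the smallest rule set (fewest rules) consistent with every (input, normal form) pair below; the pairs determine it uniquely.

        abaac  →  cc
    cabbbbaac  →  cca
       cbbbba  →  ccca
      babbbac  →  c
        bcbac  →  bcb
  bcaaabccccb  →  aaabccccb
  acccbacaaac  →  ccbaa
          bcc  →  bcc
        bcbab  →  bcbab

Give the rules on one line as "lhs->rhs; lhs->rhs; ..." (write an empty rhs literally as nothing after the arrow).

aba->cc; ac->; bb->c; bca->a

  | abaac => ccac => cc
  | cabbbbaac => cacbbaac => cbbaac => ccaac => cca
  | cbbbba => ccbba => ccca
  | babbbac => bacbac => bbac => cac => c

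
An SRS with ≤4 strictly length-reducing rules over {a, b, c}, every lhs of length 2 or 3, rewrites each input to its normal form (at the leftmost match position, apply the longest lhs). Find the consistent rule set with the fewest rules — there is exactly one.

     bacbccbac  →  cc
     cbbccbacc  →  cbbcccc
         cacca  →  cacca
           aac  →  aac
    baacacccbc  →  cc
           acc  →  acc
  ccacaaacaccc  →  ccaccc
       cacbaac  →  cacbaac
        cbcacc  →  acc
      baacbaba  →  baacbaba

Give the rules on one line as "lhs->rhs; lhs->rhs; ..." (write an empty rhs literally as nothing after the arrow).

aca->; bac->c; cbc->

  | bacbccbac => cbccbac => cbac => cc
  | cbbccbacc => cbbcccc
  | cacca
  | aac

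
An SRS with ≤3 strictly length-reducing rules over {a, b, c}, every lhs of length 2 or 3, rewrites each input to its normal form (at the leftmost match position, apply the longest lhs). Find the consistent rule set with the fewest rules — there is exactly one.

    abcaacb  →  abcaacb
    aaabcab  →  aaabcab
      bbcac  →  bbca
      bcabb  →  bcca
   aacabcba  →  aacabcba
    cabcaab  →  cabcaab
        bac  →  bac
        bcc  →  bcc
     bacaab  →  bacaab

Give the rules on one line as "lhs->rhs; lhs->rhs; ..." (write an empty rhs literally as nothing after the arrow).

abb->ca; cac->ca

  | abcaacb
  | aaabcab
  | bbcac => bbca
  | bcabb => bcca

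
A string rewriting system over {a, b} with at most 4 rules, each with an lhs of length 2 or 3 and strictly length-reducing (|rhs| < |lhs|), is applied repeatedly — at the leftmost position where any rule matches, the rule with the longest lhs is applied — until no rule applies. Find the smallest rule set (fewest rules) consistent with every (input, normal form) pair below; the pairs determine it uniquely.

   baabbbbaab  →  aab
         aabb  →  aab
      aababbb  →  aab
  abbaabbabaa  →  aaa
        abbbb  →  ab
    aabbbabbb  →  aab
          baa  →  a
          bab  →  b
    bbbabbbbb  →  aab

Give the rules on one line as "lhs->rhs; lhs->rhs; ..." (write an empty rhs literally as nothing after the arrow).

  | baabbbbaab => abbbbaab => abbbaab => abbaab => abaab => aab
  | aabb => aab
  | aababbb => aabbb => aabb => aab
  | abbaabbabaa => abaabbabaa => aabbabaa => aababaa => aabaa => aaa

abb->ab; ba->; bbb->a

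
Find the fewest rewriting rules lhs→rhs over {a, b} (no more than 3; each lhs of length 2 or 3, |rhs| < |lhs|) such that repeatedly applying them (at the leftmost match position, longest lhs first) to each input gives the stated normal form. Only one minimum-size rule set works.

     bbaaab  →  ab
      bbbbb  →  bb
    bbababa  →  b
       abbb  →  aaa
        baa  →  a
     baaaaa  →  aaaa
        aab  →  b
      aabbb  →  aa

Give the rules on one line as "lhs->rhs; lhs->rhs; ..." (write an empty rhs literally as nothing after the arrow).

aab->b; ba->; bbb->aa

  | bbaaab => baab => ab
  | bbbbb => aabb => bb
  | bbababa => bbaba => bba => b
  | abbb => aaa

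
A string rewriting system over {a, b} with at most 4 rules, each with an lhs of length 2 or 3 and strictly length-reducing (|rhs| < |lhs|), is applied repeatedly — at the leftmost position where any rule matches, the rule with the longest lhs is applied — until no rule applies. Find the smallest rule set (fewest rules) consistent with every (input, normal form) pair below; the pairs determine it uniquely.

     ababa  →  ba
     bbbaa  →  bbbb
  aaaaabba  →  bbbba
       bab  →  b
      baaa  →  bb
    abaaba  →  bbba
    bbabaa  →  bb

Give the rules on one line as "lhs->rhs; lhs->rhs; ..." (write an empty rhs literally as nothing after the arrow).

  | ababa => baba => aba => ba
  | bbbaa => bbbb
  | aaaaabba => baabba => bbbba
  | bab => ab => b

aa->b; aaa->b; ab->b; bab->ab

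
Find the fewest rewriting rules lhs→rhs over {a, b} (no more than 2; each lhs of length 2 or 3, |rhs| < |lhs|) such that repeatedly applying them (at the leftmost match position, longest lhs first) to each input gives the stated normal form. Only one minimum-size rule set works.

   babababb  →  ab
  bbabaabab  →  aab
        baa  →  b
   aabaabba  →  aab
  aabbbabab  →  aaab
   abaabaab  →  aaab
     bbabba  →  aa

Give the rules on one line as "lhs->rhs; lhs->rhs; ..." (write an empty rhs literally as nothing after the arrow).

ba->b; bb->

  | babababb => bbababb => ababb => abbb => ab
  | bbabaabab => abaabab => ababab => abbab => aab
  | baa => ba => b
  | aabaabba => aababba => aabbba => aaba => aab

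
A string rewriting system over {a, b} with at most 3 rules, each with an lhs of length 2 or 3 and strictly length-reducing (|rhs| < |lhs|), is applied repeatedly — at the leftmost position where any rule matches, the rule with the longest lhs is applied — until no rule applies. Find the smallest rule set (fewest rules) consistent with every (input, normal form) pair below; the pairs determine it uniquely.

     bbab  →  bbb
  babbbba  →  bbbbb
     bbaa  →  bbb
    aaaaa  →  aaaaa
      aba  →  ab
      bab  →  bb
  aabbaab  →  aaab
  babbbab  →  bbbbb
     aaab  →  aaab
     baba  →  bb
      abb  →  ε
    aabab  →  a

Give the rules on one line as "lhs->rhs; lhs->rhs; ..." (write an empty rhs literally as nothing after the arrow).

abb->; ba->b; baa->bb

  | bbab => bbb
  | babbbba => bbbbba => bbbbb
  | bbaa => bbb
  | aaaaa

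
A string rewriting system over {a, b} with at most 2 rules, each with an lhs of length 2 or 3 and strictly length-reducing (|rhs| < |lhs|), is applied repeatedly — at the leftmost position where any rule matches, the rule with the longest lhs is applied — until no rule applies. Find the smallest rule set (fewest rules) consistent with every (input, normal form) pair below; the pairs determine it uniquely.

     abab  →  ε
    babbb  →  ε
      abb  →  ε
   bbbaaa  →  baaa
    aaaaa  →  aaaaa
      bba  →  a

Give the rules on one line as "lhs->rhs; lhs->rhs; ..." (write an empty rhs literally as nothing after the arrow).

  | abab => bab => bb => ε
  | babbb => bbbb => bb => ε
  | abb => bb => ε
  | bbbaaa => baaa

ab->b; bb->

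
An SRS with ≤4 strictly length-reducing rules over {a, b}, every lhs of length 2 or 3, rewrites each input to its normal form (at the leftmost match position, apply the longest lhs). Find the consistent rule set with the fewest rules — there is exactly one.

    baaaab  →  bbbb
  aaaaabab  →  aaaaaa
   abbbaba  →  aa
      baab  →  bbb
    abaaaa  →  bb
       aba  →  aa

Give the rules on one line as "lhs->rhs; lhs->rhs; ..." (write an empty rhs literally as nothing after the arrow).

  | baaaab => bbaab => bbbb
  | aaaaabab => aaaaaab => aaaaaa
  | abbbaba => bbaba => baba => aba => aa
  | baab => bbb

aab->aa; abb->b; ba->a; baa->bb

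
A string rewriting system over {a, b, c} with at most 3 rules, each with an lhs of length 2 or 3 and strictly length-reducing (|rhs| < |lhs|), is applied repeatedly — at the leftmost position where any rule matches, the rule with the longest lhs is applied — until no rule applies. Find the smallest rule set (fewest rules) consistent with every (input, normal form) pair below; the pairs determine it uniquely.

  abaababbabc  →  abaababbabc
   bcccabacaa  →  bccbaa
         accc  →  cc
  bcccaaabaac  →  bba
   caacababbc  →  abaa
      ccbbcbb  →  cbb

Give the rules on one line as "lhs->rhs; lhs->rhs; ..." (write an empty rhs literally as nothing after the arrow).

ac->; bbc->a; ca->

  | abaababbabc
  | bcccabacaa => bccbacaa => bccbaa
  | accc => cc
  | bcccaaabaac => bccaabaac => bcabaac => bbaac => bba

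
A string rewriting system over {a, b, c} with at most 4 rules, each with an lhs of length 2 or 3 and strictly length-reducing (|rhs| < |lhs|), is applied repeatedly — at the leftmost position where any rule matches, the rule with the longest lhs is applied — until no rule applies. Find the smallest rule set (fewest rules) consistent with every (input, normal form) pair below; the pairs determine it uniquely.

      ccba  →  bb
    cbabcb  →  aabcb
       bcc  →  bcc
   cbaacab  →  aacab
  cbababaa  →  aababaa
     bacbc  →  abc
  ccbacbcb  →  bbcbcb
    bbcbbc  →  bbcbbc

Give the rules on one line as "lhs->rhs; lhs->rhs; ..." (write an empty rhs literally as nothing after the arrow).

aaa->aa; bac->a; caa->bb; cba->aa

  | ccba => caa => bb
  | cbabcb => aabcb
  | bcc
  | cbaacab => aaacab => aacab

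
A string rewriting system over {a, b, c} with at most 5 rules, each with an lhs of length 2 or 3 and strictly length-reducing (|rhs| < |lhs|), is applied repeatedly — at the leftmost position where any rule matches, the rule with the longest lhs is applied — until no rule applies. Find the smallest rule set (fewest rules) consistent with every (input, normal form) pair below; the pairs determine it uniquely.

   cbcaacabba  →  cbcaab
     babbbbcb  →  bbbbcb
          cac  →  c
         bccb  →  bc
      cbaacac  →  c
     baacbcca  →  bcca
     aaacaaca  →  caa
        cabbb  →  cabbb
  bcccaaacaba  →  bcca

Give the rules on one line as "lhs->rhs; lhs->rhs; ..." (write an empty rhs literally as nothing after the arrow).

aaa->ba; ac->; ba->; ccb->c

  | cbcaacabba => cbcaabba => cbcaab
  | babbbbcb => bbbbcb
  | cac => c
  | bccb => bc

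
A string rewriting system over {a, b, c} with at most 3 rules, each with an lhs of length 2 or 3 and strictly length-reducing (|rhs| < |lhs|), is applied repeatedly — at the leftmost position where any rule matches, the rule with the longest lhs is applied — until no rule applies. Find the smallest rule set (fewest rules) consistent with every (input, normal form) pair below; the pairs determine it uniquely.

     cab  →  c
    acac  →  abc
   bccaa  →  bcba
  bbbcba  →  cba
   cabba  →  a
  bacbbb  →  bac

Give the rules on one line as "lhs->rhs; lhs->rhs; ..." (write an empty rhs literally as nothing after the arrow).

  | cab => bb => c
  | acac => abc
  | bccaa => bcba
  | bbbcba => cba

bb->c; bbb->; ca->b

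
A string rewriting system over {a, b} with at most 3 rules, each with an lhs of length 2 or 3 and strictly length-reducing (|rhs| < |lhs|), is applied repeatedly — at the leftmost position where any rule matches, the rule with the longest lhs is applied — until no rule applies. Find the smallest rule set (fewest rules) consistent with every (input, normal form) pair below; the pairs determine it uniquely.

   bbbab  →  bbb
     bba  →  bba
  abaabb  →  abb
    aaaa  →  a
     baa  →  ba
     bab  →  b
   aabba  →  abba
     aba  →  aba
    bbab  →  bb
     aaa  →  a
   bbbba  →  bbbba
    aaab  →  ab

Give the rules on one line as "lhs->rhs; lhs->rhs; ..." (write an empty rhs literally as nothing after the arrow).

  | bbbab => bbb
  | bba
  | abaabb => ababb => abb
  | aaaa => aaa => aa => a

aa->a; bab->b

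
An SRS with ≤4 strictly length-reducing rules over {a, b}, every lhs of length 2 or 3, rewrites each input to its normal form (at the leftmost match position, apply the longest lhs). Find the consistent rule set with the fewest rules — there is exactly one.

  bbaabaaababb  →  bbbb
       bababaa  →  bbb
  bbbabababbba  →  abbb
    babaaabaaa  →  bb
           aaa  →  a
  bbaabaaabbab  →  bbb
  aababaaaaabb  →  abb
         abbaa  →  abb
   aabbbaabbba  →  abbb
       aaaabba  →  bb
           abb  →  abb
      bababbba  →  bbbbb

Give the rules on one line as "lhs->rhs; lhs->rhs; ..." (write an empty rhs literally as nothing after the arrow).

  | bbaabaaababb => bbabaaababb => babaaababb => abaaababb => bbaababb => bbababb => bababb => ababb => bbbb
  | bababaa => ababaa => bbbaa => bbba => bbb
  | bbbabababbba => bbabababbba => babababbba => abababbba => bbbabbba => bbabbba => babbba => abbba => abbb
  | babaaabaaa => abaaabaaa => bbaabaaa => bbabaaa => babaaa => abaaa => bbaa => bba => bb

aa->; aba->bb; ba->b; bab->ab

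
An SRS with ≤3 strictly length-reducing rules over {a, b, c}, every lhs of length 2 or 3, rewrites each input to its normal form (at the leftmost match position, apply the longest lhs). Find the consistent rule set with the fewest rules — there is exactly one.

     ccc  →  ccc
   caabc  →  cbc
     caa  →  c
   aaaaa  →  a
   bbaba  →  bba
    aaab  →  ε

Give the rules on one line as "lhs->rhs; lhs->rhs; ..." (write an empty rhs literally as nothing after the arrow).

aa->; ab->

  | ccc
  | caabc => cbc
  | caa => c
  | aaaaa => aaa => a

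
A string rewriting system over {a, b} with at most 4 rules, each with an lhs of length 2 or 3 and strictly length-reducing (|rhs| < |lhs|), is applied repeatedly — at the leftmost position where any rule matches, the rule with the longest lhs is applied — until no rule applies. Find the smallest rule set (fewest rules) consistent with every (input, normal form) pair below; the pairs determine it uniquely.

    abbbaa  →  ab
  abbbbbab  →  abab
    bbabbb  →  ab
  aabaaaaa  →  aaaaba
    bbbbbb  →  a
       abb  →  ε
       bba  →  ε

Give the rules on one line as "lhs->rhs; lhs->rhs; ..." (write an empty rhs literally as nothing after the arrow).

abb->; baa->ab; bb->a; bba->

  | abbbaa => baa => ab
  | abbbbbab => bbbab => abab
  | bbabbb => bbb => ab
  | aabaaaaa => aaabaaa => aaaaba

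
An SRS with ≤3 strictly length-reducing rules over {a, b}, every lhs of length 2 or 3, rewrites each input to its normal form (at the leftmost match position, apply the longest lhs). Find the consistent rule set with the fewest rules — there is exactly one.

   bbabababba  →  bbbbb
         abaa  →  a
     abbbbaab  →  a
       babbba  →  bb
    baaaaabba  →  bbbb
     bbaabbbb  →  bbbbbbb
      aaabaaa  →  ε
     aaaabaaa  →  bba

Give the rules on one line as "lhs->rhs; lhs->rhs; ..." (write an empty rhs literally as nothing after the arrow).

  | bbabababba => bbaababba => bbbbabba => bbbbaba => bbbbaa => bbbbb
  | abaa => aaa => a
  | abbbbaab => abbbaab => abbaab => abaab => aaab => ab => a
  | babbba => babba => baba => baa => bb

aa->; ab->a; baa->bb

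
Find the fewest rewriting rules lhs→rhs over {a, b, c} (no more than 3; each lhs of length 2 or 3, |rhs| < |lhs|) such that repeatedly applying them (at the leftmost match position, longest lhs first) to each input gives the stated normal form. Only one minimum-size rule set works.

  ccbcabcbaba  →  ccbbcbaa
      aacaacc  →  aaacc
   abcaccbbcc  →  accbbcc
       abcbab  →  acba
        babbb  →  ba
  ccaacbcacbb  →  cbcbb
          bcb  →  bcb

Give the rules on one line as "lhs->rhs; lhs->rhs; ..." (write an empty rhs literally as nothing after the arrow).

ab->a; ca->

  | ccbcabcbaba => ccbbcbaba => ccbbcbaa
  | aacaacc => aaacc
  | abcaccbbcc => acaccbbcc => accbbcc
  | abcbab => acbab => acba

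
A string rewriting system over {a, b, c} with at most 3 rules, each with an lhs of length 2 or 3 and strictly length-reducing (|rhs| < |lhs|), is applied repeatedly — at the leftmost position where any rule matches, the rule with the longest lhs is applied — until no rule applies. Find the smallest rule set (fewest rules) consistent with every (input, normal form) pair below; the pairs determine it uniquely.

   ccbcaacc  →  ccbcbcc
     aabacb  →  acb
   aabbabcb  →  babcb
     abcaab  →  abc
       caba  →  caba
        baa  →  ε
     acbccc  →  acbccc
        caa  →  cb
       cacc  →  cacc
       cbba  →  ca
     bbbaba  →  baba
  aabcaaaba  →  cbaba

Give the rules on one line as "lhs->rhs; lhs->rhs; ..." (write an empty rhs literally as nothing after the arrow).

aa->b; bb->

  | ccbcaacc => ccbcbcc
  | aabacb => bbacb => acb
  | aabbabcb => bbbabcb => babcb
  | abcaab => abcbb => abc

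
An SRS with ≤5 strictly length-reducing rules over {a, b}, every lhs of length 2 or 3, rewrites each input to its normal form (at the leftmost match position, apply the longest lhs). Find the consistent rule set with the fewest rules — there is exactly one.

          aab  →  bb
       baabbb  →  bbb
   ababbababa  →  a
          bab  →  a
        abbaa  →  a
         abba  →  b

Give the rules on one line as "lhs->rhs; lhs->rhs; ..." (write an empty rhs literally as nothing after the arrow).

aa->b; ab->a; ba->a; baa->

  | aab => bb
  | baabbb => bbb
  | ababbababa => aabbababa => bbbababa => bbababa => bababa => ababa => aaba => bba => ba => a
  | bab => ab => a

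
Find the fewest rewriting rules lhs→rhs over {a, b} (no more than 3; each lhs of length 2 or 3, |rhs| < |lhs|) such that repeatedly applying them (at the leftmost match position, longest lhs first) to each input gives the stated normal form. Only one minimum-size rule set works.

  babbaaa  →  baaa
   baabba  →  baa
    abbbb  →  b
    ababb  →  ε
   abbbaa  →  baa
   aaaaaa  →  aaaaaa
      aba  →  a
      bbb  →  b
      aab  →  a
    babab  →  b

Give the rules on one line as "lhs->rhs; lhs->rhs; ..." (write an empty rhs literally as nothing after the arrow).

ab->; abb->; bb->b

  | babbaaa => baaa
  | baabba => baa
  | abbbb => bb => b
  | ababb => abb => ε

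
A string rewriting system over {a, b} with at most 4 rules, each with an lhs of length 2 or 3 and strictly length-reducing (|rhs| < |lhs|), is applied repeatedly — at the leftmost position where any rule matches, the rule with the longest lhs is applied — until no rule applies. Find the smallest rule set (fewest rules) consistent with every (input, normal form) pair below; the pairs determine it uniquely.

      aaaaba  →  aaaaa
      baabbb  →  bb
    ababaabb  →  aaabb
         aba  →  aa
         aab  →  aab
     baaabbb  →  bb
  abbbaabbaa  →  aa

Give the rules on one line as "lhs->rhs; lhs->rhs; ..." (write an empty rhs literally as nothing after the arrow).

ba->a; baa->ba; bab->

  | aaaaba => aaaaa
  | baabbb => babbb => bb
  | ababaabb => aaabb
  | aba => aa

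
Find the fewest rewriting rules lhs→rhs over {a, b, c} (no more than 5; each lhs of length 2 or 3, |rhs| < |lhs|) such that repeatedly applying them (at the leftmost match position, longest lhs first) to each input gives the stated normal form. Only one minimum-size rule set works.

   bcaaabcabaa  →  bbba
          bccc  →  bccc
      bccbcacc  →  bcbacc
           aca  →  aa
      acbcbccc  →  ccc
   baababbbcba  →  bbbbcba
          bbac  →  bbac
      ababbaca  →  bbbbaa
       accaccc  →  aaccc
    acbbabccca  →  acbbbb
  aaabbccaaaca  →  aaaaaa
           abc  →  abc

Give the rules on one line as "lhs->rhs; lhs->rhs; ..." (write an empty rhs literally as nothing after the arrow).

  | bcaaabcabaa => baaabcabaa => baaababaa => baabbbaa => babaa => bbba
  | bccc
  | bccbcacc => bcbacc
  | aca => aa

aba->bb; abb->; ca->a; cbc->b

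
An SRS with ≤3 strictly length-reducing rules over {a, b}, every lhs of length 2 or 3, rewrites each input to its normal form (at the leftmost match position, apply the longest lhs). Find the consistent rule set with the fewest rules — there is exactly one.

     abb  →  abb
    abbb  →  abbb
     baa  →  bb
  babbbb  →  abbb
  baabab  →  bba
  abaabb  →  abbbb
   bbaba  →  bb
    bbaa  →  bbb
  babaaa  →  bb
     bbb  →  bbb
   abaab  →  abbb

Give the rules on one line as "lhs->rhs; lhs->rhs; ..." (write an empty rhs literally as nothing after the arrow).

aa->b; bab->a

  | abb
  | abbb
  | baa => bb
  | babbbb => abbb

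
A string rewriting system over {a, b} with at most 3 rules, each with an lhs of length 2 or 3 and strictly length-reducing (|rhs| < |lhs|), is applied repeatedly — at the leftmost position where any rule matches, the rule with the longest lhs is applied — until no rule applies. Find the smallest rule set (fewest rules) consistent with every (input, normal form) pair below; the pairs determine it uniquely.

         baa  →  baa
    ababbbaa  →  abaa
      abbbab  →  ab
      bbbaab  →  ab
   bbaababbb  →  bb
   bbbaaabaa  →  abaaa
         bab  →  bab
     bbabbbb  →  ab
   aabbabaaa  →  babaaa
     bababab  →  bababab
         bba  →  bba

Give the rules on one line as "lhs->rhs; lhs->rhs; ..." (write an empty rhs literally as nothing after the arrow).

  | baa
  | ababbbaa => abaabaa => abaa
  | abbbab => aabab => ab
  | bbbaab => abaab => ab

aab->; bbb->ab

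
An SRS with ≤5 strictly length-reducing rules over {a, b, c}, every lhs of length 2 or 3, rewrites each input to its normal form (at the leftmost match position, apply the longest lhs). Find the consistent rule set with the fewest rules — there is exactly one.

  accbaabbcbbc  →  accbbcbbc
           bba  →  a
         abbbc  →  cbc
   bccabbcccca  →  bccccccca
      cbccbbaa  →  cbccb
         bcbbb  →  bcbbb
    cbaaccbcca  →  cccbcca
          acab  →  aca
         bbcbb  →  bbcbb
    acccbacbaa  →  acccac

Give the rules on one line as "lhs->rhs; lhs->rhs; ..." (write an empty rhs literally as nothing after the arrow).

ab->a; abb->c; ba->a; baa->

  | accbaabbcbbc => accbbcbbc
  | bba => ba => a
  | abbbc => cbc
  | bccabbcccca => bccccccca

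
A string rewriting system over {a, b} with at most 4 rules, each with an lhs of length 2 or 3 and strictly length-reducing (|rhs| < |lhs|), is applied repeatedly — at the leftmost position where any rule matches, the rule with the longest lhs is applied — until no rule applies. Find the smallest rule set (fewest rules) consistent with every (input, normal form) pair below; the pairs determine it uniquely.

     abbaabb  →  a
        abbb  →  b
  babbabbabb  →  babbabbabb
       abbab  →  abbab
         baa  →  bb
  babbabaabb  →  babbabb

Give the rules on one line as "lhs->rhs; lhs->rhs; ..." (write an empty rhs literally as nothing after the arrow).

  | abbaabb => abbbbb => aabb => bbb => a
  | abbb => aa => b
  | babbabbabb
  | abbab

aa->b; aba->; bbb->a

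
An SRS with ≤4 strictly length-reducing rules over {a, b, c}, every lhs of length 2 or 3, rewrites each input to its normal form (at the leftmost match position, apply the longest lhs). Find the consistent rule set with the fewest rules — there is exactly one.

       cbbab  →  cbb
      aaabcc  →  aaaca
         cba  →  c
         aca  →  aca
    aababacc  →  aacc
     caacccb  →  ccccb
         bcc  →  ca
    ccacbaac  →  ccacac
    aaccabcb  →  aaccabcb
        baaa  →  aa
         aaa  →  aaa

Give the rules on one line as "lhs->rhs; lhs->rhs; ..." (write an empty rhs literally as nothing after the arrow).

ba->; bcc->ca; caa->c

  | cbbab => cbb
  | aaabcc => aaaca
  | cba => c
  | aca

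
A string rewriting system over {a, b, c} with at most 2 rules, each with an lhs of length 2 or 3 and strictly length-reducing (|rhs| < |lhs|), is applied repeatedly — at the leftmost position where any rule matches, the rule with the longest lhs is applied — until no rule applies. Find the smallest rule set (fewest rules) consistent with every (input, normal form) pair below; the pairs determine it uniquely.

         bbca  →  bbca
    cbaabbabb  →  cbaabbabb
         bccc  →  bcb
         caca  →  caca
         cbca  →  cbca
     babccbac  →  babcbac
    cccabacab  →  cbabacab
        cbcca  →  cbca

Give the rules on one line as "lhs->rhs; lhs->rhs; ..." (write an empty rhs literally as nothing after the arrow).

cc->c; ccc->cb

  | bbca
  | cbaabbabb
  | bccc => bcb
  | caca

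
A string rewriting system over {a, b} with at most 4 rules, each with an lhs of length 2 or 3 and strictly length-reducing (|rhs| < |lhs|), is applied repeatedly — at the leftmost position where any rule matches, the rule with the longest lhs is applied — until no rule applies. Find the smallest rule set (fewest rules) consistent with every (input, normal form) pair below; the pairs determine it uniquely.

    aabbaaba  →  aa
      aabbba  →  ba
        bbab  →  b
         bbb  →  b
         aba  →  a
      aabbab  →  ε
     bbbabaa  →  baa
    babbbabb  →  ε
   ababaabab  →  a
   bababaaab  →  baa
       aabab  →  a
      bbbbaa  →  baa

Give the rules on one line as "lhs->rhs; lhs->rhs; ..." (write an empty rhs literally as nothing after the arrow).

ab->; bb->; bba->ba

  | aabbaaba => abaaba => aaba => aa
  | aabbba => abba => ba
  | bbab => bab => b
  | bbb => b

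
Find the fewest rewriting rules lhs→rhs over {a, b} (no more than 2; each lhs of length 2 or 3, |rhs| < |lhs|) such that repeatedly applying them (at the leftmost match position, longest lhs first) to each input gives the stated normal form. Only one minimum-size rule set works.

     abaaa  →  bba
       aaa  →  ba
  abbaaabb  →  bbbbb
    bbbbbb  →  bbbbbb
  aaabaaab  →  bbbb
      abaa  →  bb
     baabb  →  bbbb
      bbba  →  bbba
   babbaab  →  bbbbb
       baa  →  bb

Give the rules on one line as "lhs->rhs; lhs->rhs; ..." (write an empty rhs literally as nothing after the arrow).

aa->b; ab->b

  | abaaa => baaa => bba
  | aaa => ba
  | abbaaabb => bbaaabb => bbbabb => bbbbb
  | bbbbbb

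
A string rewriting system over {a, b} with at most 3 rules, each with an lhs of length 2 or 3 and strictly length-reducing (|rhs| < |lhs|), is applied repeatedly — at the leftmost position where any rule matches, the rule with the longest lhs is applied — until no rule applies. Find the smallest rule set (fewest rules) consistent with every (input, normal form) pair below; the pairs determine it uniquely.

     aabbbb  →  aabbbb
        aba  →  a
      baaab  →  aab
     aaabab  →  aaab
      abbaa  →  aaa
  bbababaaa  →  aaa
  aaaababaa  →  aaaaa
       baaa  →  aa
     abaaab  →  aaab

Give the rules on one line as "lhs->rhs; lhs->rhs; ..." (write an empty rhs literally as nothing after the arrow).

ba->; bba->a

  | aabbbb
  | aba => a
  | baaab => aab
  | aaabab => aaab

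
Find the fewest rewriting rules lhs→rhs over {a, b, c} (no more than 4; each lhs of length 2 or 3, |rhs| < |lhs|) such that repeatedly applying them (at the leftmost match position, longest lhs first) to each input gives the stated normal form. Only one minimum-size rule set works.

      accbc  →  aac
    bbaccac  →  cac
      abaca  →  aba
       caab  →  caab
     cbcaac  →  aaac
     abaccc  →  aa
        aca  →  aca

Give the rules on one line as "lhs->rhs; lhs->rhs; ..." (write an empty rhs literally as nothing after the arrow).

bac->b; bc->c; cc->a

  | accbc => aabc => aac
  | bbaccac => bbcac => bcac => cac
  | abaca => aba
  | caab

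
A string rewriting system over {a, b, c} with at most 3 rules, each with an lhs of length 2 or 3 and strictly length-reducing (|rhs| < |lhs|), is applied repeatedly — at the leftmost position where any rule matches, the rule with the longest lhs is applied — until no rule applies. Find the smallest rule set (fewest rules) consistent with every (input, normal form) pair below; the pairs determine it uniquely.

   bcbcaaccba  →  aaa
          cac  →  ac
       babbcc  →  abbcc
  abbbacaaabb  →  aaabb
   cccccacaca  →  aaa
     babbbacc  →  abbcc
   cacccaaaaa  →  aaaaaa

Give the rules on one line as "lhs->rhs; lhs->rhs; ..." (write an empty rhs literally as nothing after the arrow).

ba->a; bba->b; ca->a

  | bcbcaaccba => bcbaaccba => bcaaccba => baaccba => aaccba => aacca => aaca => aaa
  | cac => ac
  | babbcc => abbcc
  | abbbacaaabb => abbcaaabb => abbaaabb => abaabb => aaabb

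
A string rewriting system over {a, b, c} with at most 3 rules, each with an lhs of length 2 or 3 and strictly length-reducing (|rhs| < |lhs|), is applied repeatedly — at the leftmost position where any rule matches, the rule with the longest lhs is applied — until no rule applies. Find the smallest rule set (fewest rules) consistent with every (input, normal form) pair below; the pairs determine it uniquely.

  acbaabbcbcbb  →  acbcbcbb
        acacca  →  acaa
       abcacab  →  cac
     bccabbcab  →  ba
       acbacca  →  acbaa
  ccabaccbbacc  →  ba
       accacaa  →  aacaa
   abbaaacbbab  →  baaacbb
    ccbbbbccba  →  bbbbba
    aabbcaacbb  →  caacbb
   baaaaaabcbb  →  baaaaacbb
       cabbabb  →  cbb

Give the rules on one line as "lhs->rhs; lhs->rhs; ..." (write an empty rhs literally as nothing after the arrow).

  | acbaabbcbcbb => acbabcbcbb => acbcbcbb
  | acacca => acaa
  | abcacab => cacab => cac
  | bccabbcab => babbcab => bbcab => baab => ba

ab->; bca->aa; cc->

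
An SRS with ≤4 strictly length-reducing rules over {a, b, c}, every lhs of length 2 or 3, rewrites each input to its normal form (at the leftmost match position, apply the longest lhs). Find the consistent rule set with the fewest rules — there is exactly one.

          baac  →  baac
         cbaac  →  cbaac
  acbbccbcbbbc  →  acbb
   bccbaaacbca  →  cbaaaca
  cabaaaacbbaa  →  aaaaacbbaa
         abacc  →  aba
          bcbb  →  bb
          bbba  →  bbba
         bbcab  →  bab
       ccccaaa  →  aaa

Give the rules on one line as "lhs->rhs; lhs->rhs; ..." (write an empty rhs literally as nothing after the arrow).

bc->; cab->a; cc->

  | baac
  | cbaac
  | acbbccbcbbbc => acbcbcbbbc => acbcbbbc => acbbbc => acbb
  | bccbaaacbca => cbaaacbca => cbaaaca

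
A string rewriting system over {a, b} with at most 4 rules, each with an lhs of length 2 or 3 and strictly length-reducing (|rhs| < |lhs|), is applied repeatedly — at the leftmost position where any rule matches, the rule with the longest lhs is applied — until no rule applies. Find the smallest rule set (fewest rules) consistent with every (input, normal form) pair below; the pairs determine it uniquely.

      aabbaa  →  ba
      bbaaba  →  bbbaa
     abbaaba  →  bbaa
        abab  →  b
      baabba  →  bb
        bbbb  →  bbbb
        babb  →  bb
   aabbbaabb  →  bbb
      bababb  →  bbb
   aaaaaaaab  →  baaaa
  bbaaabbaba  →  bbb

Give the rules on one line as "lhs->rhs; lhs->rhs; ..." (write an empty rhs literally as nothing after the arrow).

aab->ba; ab->; aba->

  | aabbaa => babaa => ba
  | bbaaba => bbbaa
  | abbaaba => baaba => bbaa
  | abab => b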